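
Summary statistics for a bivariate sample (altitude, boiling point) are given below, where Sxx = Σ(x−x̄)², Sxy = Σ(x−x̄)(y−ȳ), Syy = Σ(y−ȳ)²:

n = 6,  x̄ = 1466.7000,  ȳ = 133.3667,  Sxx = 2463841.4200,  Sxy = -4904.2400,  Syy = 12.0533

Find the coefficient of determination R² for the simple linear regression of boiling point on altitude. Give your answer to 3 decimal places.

R² = Sxy²/(Sxx·Syy) = (-4904.24)²/(2463841.42·12.0533) = 0.809888

0.810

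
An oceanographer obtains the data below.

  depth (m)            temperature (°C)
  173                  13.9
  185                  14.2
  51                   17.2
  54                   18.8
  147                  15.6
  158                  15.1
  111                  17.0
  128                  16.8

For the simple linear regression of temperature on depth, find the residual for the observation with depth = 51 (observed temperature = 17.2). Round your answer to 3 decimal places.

n = 8, Σx = 1007, Σy = 128.6, Σxy = 15640.5, Σx² = 144949
Sxx = Σx² − (Σx)²/n = 144949 − 126756.125 = 18192.875
Sxy = Σxy − (Σx)(Σy)/n = 15640.5 − 16187.525 = -547.025
b = Sxy/Sxx = -547.025/18192.875 = -0.030068
a = ȳ − b·x̄ = 16.075 − (-0.030068)·125.875 = 19.859821
ŷ(51) = 19.859821 + (-0.030068)·51 = 18.326348
residual = y − ŷ = 17.2 − 18.326348 = -1.126348

-1.126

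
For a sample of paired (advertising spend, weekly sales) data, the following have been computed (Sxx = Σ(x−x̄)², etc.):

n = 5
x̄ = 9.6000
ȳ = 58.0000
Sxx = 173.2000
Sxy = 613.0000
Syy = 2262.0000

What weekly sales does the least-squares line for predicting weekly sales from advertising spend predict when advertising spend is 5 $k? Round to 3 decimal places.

41.719

b = Sxy/Sxx = 613/173.2 = 3.539261
a = ȳ − b·x̄ = 58 − 3.539261·9.6 = 24.023095
ŷ(5) = a + b·5 = 24.023095 + 3.539261·5 = 41.719400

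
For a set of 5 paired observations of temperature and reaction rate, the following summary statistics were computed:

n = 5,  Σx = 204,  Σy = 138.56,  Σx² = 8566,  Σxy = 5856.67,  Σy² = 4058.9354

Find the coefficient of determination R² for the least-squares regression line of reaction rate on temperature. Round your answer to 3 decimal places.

0.778

Sxx = Σx² − (Σx)²/n = 8566 − 8323.2 = 242.8
Sxy = Σxy − (Σx)(Σy)/n = 5856.67 − 5653.248 = 203.422
Syy = Σy² − (Σy)²/n = 4058.9354 − 3839.77472 = 219.16068
R² = Sxy²/(Sxx·Syy) = (203.422)²/(242.8·219.16068) = 0.777651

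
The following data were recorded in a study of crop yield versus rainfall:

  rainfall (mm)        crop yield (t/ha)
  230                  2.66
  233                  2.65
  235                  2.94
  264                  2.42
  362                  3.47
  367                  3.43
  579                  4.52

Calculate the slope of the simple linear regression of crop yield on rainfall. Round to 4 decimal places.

n = 7, Σx = 2270, Σy = 22.09, Σxy = 7691.06, Σx² = 833084
Sxx = Σx² − (Σx)²/n = 833084 − 736128.571429 = 96955.428571
Sxy = Σxy − (Σx)(Σy)/n = 7691.06 − 7163.471429 = 527.588571
b = Sxy/Sxx = 527.588571/96955.428571 = 0.005442

0.0054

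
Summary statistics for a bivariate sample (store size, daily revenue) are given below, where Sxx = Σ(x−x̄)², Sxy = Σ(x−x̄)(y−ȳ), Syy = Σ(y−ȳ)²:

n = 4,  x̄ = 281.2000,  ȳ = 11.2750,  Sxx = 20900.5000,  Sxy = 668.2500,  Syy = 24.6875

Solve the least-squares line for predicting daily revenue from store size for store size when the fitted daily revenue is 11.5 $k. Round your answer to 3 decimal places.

b = Sxy/Sxx = 668.25/20900.5 = 0.031973
a = ȳ − b·x̄ = 11.275 − 0.031973·281.2 = 2.284215
Set a + b·x = 11.5: x = (11.5 − 2.284215) / 0.031973 = 288.237205

288.237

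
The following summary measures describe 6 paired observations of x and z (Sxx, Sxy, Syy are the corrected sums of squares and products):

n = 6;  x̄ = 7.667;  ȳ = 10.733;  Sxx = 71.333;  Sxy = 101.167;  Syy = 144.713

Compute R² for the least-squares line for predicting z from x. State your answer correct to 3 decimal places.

R² = Sxy²/(Sxx·Syy) = (101.167)²/(71.333·144.713) = 0.991470

0.991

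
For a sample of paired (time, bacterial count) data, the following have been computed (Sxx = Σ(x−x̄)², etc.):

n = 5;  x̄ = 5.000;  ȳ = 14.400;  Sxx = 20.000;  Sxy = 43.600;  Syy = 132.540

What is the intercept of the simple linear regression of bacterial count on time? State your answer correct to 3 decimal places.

b = Sxy/Sxx = 43.6/20 = 2.18
a = ȳ − b·x̄ = 14.4 − 2.18·5 = 3.5

3.500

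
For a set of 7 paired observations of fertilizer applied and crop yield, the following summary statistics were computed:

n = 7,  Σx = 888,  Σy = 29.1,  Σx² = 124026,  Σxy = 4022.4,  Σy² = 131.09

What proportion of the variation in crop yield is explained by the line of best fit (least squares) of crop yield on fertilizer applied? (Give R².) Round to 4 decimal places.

Sxx = Σx² − (Σx)²/n = 124026 − 112649.142857 = 11376.857143
Sxy = Σxy − (Σx)(Σy)/n = 4022.4 − 3691.542857 = 330.857143
Syy = Σy² − (Σy)²/n = 131.09 − 120.972857 = 10.117143
R² = Sxy²/(Sxx·Syy) = (330.857143)²/(11376.857143·10.117143) = 0.951045

0.9510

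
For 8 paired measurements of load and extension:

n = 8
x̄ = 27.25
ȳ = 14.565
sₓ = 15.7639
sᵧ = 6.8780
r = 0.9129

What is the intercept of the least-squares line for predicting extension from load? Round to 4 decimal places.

3.7110

b = r · sᵧ/sₓ = 0.9129 · 6.878/15.7639 = 0.398310
a = ȳ − b·x̄ = 14.565 − 0.398310·27.25 = 3.711040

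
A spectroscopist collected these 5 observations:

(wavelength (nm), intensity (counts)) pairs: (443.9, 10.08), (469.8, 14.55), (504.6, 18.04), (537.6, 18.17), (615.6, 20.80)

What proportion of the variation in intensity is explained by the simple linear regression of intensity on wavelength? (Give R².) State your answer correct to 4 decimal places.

n = 5, Σx = 2571.5, Σy = 81.64, Σxy = 42985.758, Σx² = 1340357.53, Σy² = 1401.5394
Sxx = Σx² − (Σx)²/n = 1340357.53 − 1322522.45 = 17835.08
Sxy = Σxy − (Σx)(Σy)/n = 42985.758 − 41987.452 = 998.306
Syy = Σy² − (Σy)²/n = 1401.5394 − 1333.01792 = 68.52148
R² = Sxy²/(Sxx·Syy) = (998.306)²/(17835.08·68.52148) = 0.815503

0.8155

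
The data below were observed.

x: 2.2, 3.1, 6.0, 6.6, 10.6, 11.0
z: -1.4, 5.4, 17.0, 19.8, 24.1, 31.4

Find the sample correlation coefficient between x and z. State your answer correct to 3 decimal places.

n = 6, Σx = 39.5, Σy = 96.3, Σxy = 847.2, Σx² = 327.37, Σy² = 2278.93
Sxx = Σx² − (Σx)²/n = 327.37 − 260.041667 = 67.328333
Sxy = Σxy − (Σx)(Σy)/n = 847.2 − 633.975 = 213.225
Syy = Σy² − (Σy)²/n = 2278.93 − 1545.615 = 733.315
r = Sxy/√(Sxx·Syy) = 213.225/√(49372.876758) = 213.225/222.200083 = 0.959608

0.960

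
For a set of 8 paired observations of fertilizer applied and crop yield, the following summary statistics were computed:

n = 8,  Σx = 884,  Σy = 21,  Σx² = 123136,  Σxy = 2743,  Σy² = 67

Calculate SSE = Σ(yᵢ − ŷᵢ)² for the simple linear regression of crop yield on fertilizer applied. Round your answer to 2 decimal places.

4.86

Sxx = Σx² − (Σx)²/n = 123136 − 97682 = 25454
Sxy = Σxy − (Σx)(Σy)/n = 2743 − 2320.5 = 422.5
Syy = Σy² − (Σy)²/n = 67 − 55.125 = 11.875
b = Sxy/Sxx = 422.5/25454 = 0.016599
SSE = Syy − b·Sxy = 11.875 − 0.016599·422.5 = 4.862104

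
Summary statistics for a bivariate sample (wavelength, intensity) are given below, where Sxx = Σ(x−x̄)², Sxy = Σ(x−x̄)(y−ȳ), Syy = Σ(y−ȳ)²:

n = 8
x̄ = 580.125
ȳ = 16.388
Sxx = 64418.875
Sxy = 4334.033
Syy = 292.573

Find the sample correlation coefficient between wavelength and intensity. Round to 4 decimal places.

0.9983

r = Sxy/√(Sxx·Syy) = 4334.033/√(18847223.515375) = 4334.033/4341.338908 = 0.998317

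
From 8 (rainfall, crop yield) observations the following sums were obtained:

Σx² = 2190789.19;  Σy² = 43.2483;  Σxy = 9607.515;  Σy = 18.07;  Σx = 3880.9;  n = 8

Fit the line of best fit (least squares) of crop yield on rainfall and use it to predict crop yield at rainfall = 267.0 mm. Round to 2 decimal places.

Sxx = Σx² − (Σx)²/n = 2190789.19 − 1882673.10125 = 308116.08875
Sxy = Σxy − (Σx)(Σy)/n = 9607.515 − 8765.982875 = 841.532125
b = Sxy/Sxx = 841.532125/308116.08875 = 0.002731
a = ȳ − b·x̄ = 2.25875 − 0.002731·485.1125 = 0.933802
ŷ(267.0) = a + b·267.0 = 0.933802 + 0.002731·267 = 1.663037

1.66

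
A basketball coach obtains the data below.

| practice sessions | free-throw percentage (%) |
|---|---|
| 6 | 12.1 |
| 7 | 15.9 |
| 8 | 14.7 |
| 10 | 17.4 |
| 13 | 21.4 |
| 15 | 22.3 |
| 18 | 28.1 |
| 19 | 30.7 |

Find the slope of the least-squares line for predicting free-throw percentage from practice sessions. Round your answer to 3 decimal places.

n = 8, Σx = 96, Σy = 162.6, Σxy = 2177.3, Σx² = 1328
Sxx = Σx² − (Σx)²/n = 1328 − 1152 = 176
Sxy = Σxy − (Σx)(Σy)/n = 2177.3 − 1951.2 = 226.1
b = Sxy/Sxx = 226.1/176 = 1.284659

1.285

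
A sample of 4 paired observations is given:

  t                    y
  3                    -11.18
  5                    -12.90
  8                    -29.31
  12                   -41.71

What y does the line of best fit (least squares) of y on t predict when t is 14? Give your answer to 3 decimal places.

n = 4, Σx = 28, Σy = -95.1, Σxy = -833.04, Σx² = 242
Sxx = Σx² − (Σx)²/n = 242 − 196 = 46
Sxy = Σxy − (Σx)(Σy)/n = -833.04 − (-665.7) = -167.34
b = Sxy/Sxx = -167.34/46 = -3.637826
a = ȳ − b·x̄ = -23.775 − (-3.637826)·7 = 1.689783
ŷ(14) = a + b·14 = 1.689783 + (-3.637826)·14 = -49.239783

-49.240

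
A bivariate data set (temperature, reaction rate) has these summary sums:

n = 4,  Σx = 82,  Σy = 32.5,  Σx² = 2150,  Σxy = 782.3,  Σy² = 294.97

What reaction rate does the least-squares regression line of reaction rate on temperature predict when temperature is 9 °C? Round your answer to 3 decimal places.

5.279

Sxx = Σx² − (Σx)²/n = 2150 − 1681 = 469
Sxy = Σxy − (Σx)(Σy)/n = 782.3 − 666.25 = 116.05
b = Sxy/Sxx = 116.05/469 = 0.247441
a = ȳ − b·x̄ = 8.125 − 0.247441·20.5 = 3.052452
ŷ(9) = a + b·9 = 3.052452 + 0.247441·9 = 5.279424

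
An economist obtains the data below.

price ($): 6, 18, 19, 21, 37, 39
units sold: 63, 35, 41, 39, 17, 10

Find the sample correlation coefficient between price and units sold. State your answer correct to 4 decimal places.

-0.9795

n = 6, Σx = 140, Σy = 205, Σxy = 3625, Σx² = 4052, Σy² = 8785
Sxx = Σx² − (Σx)²/n = 4052 − 3266.666667 = 785.333333
Sxy = Σxy − (Σx)(Σy)/n = 3625 − 4783.333333 = -1158.333333
Syy = Σy² − (Σy)²/n = 8785 − 7004.166667 = 1780.833333
r = Sxy/√(Sxx·Syy) = -1158.333333/√(1398547.777778) = -1158.333333/1182.602122 = -0.979478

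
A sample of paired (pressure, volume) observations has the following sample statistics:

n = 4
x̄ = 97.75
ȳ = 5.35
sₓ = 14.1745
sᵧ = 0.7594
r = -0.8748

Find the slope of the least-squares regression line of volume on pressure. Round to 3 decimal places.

-0.047

b = r · sᵧ/sₓ = -0.8748 · 0.7594/14.1745 = -0.046867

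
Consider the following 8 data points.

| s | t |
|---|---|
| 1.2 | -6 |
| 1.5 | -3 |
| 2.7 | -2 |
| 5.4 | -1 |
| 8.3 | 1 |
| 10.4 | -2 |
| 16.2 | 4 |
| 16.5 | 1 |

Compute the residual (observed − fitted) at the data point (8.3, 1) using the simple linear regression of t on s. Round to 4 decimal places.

1.7877

n = 8, Σx = 62.2, Σy = -8, Σxy = 46.3, Σx² = 751.88
Sxx = Σx² − (Σx)²/n = 751.88 − 483.605 = 268.275
Sxy = Σxy − (Σx)(Σy)/n = 46.3 − (-62.2) = 108.5
b = Sxy/Sxx = 108.5/268.275 = 0.404436
a = ȳ − b·x̄ = -1 − 0.404436·7.775 = -4.144488
ŷ(8.3) = -4.144488 + 0.404436·8.3 = -0.787671
residual = y − ŷ = 1 − (-0.787671) = 1.787671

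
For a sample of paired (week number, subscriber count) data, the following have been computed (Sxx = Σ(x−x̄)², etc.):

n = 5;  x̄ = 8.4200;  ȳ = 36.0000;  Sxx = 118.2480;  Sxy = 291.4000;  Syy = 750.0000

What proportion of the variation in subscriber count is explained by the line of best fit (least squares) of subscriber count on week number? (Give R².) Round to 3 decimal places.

R² = Sxy²/(Sxx·Syy) = (291.4)²/(118.248·750) = 0.957467

0.957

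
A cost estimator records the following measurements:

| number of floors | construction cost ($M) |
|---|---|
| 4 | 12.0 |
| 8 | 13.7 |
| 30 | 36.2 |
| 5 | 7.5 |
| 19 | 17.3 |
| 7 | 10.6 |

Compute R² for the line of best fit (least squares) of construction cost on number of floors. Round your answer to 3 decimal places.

n = 6, Σx = 73, Σy = 97.3, Σxy = 1684, Σx² = 1415, Σy² = 2110.03
Sxx = Σx² − (Σx)²/n = 1415 − 888.166667 = 526.833333
Sxy = Σxy − (Σx)(Σy)/n = 1684 − 1183.816667 = 500.183333
Syy = Σy² − (Σy)²/n = 2110.03 − 1577.881667 = 532.148333
R² = Sxy²/(Sxx·Syy) = (500.183333)²/(526.833333·532.148333) = 0.892385

0.892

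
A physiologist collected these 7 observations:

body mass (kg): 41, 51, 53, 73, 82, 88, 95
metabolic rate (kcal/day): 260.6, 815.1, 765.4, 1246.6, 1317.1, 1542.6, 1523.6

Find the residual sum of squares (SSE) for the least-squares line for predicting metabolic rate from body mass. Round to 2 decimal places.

85868.66

n = 7, Σx = 483, Σy = 7471, Σxy = 572315.7, Σx² = 35913, Σy² = 9307873.22
Sxx = Σx² − (Σx)²/n = 35913 − 33327 = 2586
Sxy = Σxy − (Σx)(Σy)/n = 572315.7 − 515499 = 56816.7
Syy = Σy² − (Σy)²/n = 9307873.22 − 7973691.571429 = 1334181.648571
b = Sxy/Sxx = 56816.7/2586 = 21.970882
SSE = Syy − b·Sxy = 1334181.648571 − 21.970882·56816.7 = 85868.655961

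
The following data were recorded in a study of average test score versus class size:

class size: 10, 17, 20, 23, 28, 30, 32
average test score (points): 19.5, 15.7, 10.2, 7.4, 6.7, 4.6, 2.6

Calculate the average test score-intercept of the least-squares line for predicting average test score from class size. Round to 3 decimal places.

n = 7, Σx = 160, Σy = 66.7, Σxy = 1244.9, Σx² = 4026
Sxx = Σx² − (Σx)²/n = 4026 − 3657.142857 = 368.857143
Sxy = Σxy − (Σx)(Σy)/n = 1244.9 − 1524.571429 = -279.671429
b = Sxy/Sxx = -279.671429/368.857143 = -0.758211
a = ȳ − b·x̄ = 9.528571 − (-0.758211)·22.857143 = 26.859101

26.859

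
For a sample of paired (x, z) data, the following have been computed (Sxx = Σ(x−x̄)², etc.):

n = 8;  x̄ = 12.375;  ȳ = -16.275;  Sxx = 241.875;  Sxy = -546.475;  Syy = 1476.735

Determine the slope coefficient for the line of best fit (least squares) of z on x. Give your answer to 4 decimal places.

b = Sxy/Sxx = -546.475/241.875 = -2.259328

-2.2593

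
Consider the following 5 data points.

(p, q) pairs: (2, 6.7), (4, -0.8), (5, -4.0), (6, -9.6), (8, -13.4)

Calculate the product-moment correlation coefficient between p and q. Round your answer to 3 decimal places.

-0.989

n = 5, Σx = 25, Σy = -21.1, Σxy = -174.6, Σx² = 145, Σy² = 333.25
Sxx = Σx² − (Σx)²/n = 145 − 125 = 20
Sxy = Σxy − (Σx)(Σy)/n = -174.6 − (-105.5) = -69.1
Syy = Σy² − (Σy)²/n = 333.25 − 89.042 = 244.208
r = Sxy/√(Sxx·Syy) = -69.1/√(4884.16) = -69.1/69.886766 = -0.988742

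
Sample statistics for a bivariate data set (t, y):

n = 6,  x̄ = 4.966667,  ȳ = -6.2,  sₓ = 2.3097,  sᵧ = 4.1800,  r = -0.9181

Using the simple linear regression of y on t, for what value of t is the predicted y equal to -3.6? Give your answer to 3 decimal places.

b = r · sᵧ/sₓ = -0.9181 · 4.18/2.3097 = -1.661540
a = ȳ − b·x̄ = -6.2 − (-1.661540)·4.966667 = 2.052314
Set a + b·x = -3.6: x = (-3.6 − 2.052314) / (-1.661540) = 3.401853

3.402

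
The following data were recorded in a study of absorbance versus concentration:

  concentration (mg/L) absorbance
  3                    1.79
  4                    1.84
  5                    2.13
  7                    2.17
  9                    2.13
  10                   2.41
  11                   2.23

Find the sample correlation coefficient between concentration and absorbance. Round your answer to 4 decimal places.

0.8559

n = 7, Σx = 49, Σy = 14.7, Σxy = 106.37, Σx² = 401, Σy² = 31.1534
Sxx = Σx² − (Σx)²/n = 401 − 343 = 58
Sxy = Σxy − (Σx)(Σy)/n = 106.37 − 102.9 = 3.47
Syy = Σy² − (Σy)²/n = 31.1534 − 30.87 = 0.2834
r = Sxy/√(Sxx·Syy) = 3.47/√(16.4372) = 3.47/4.054282 = 0.855885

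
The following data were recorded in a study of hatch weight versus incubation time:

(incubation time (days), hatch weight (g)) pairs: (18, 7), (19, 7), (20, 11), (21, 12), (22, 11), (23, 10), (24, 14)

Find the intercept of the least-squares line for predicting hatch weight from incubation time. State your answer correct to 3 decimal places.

n = 7, Σx = 147, Σy = 72, Σxy = 1539, Σx² = 3115
Sxx = Σx² − (Σx)²/n = 3115 − 3087 = 28
Sxy = Σxy − (Σx)(Σy)/n = 1539 − 1512 = 27
b = Sxy/Sxx = 27/28 = 0.964286
a = ȳ − b·x̄ = 10.285714 − 0.964286·21 = -9.964286

-9.964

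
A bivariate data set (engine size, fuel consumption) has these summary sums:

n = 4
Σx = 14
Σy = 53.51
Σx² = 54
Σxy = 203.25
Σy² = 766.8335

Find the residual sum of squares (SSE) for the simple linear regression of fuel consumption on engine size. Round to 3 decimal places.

0.027

Sxx = Σx² − (Σx)²/n = 54 − 49 = 5
Sxy = Σxy − (Σx)(Σy)/n = 203.25 − 187.285 = 15.965
Syy = Σy² − (Σy)²/n = 766.8335 − 715.830025 = 51.003475
b = Sxy/Sxx = 15.965/5 = 3.193
SSE = Syy − b·Sxy = 51.003475 − 3.193·15.965 = 0.02723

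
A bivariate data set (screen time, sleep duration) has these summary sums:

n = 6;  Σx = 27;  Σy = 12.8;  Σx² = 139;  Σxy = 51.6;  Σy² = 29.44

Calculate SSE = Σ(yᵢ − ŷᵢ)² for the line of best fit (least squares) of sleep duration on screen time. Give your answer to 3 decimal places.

Sxx = Σx² − (Σx)²/n = 139 − 121.5 = 17.5
Sxy = Σxy − (Σx)(Σy)/n = 51.6 − 57.6 = -6
Syy = Σy² − (Σy)²/n = 29.44 − 27.306667 = 2.133333
b = Sxy/Sxx = -6/17.5 = -0.342857
SSE = Syy − b·Sxy = 2.133333 − (-0.342857)·(-6) = 0.076190

0.076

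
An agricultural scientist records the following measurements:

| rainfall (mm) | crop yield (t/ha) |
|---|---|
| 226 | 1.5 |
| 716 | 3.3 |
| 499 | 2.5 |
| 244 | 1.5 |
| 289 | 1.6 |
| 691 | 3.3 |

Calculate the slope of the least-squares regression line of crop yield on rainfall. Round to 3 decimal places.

n = 6, Σx = 2665, Σy = 13.7, Σxy = 7058, Σx² = 1433271
Sxx = Σx² − (Σx)²/n = 1433271 − 1183704.166667 = 249566.833333
Sxy = Σxy − (Σx)(Σy)/n = 7058 − 6085.083333 = 972.916667
b = Sxy/Sxx = 972.916667/249566.833333 = 0.003898

0.004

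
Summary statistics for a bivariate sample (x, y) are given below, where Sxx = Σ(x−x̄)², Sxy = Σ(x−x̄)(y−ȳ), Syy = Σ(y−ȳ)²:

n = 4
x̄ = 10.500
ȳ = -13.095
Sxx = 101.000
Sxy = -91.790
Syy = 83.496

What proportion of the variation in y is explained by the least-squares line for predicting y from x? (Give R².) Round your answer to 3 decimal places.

0.999

R² = Sxy²/(Sxx·Syy) = (-91.79)²/(101·83.496) = 0.999088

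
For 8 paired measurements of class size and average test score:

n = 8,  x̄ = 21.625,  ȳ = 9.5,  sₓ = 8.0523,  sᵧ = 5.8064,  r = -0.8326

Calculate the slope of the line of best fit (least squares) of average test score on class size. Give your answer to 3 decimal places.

b = r · sᵧ/sₓ = -0.8326 · 5.8064/8.0523 = -0.600376

-0.600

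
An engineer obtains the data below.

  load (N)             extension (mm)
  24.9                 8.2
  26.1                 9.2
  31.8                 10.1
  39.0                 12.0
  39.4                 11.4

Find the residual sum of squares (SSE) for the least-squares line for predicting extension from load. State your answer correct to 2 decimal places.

0.51

n = 5, Σx = 161.2, Σy = 50.9, Σxy = 1682.64, Σx² = 5385.82, Σy² = 527.85
Sxx = Σx² − (Σx)²/n = 5385.82 − 5197.088 = 188.732
Sxy = Σxy − (Σx)(Σy)/n = 1682.64 − 1641.016 = 41.624
Syy = Σy² − (Σy)²/n = 527.85 − 518.162 = 9.688
b = Sxy/Sxx = 41.624/188.732 = 0.220546
SSE = Syy − b·Sxy = 9.688 − 0.220546·41.624 = 0.508013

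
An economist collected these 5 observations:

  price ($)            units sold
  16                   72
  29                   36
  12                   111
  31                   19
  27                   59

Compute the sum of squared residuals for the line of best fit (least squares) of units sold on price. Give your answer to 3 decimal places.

n = 5, Σx = 115, Σy = 297, Σxy = 5710, Σx² = 2931, Σy² = 22643
Sxx = Σx² − (Σx)²/n = 2931 − 2645 = 286
Sxy = Σxy − (Σx)(Σy)/n = 5710 − 6831 = -1121
Syy = Σy² − (Σy)²/n = 22643 − 17641.8 = 5001.2
b = Sxy/Sxx = -1121/286 = -3.919580
SSE = Syy − b·Sxy = 5001.2 − (-3.919580)·(-1121) = 607.350350

607.350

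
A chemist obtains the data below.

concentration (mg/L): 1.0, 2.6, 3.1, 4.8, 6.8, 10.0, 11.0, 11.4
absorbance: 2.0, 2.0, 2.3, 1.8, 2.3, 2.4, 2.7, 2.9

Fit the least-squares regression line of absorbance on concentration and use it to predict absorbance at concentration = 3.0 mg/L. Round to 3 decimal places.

n = 8, Σx = 50.7, Σy = 18.4, Σxy = 125.37, Σx² = 437.61
Sxx = Σx² − (Σx)²/n = 437.61 − 321.31125 = 116.29875
Sxy = Σxy − (Σx)(Σy)/n = 125.37 − 116.61 = 8.76
b = Sxy/Sxx = 8.76/116.29875 = 0.075323
a = ȳ − b·x̄ = 2.3 − 0.075323·6.3375 = 1.822639
ŷ(3.0) = a + b·3.0 = 1.822639 + 0.075323·3 = 2.048609

2.049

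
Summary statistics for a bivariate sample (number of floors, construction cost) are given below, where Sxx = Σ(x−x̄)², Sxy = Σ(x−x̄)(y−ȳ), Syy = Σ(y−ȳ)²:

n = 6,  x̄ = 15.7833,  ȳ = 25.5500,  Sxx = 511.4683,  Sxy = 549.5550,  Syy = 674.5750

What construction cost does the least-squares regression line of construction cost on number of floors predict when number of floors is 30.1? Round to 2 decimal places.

b = Sxy/Sxx = 549.555/511.4683 = 1.074465
a = ȳ − b·x̄ = 25.55 − 1.074465·15.7833 = 8.591390
ŷ(30.1) = a + b·30.1 = 8.591390 + 1.074465·30.1 = 40.932799

40.93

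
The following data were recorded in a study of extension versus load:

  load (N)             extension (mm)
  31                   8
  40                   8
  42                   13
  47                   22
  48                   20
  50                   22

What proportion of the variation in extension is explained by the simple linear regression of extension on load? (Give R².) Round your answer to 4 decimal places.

n = 6, Σx = 258, Σy = 93, Σxy = 4208, Σx² = 11338, Σy² = 1665
Sxx = Σx² − (Σx)²/n = 11338 − 11094 = 244
Sxy = Σxy − (Σx)(Σy)/n = 4208 − 3999 = 209
Syy = Σy² − (Σy)²/n = 1665 − 1441.5 = 223.5
R² = Sxy²/(Sxx·Syy) = (209)²/(244·223.5) = 0.800987

0.8010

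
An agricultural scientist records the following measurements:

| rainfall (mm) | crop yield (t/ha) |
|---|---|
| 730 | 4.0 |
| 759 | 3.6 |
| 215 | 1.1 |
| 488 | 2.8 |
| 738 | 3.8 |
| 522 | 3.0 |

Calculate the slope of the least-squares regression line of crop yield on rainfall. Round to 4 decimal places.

0.0049

n = 6, Σx = 3452, Σy = 18.3, Σxy = 11625.7, Σx² = 2210478
Sxx = Σx² − (Σx)²/n = 2210478 − 1986050.666667 = 224427.333333
Sxy = Σxy − (Σx)(Σy)/n = 11625.7 − 10528.6 = 1097.1
b = Sxy/Sxx = 1097.1/224427.333333 = 0.004888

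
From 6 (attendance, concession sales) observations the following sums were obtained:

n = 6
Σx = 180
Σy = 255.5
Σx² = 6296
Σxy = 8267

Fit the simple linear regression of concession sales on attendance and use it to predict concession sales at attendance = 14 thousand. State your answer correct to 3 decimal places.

Sxx = Σx² − (Σx)²/n = 6296 − 5400 = 896
Sxy = Σxy − (Σx)(Σy)/n = 8267 − 7665 = 602
b = Sxy/Sxx = 602/896 = 0.671875
a = ȳ − b·x̄ = 42.583333 − 0.671875·30 = 22.427083
ŷ(14) = a + b·14 = 22.427083 + 0.671875·14 = 31.833333

31.833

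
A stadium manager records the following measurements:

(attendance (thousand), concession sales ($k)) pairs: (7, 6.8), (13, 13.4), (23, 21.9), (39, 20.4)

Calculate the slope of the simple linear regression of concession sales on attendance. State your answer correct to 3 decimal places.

n = 4, Σx = 82, Σy = 62.5, Σxy = 1521.1, Σx² = 2268
Sxx = Σx² − (Σx)²/n = 2268 − 1681 = 587
Sxy = Σxy − (Σx)(Σy)/n = 1521.1 − 1281.25 = 239.85
b = Sxy/Sxx = 239.85/587 = 0.408603

0.409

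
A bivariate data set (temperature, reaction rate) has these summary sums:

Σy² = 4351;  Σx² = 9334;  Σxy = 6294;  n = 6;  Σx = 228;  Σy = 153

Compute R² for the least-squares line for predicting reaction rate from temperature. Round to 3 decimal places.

Sxx = Σx² − (Σx)²/n = 9334 − 8664 = 670
Sxy = Σxy − (Σx)(Σy)/n = 6294 − 5814 = 480
Syy = Σy² − (Σy)²/n = 4351 − 3901.5 = 449.5
R² = Sxy²/(Sxx·Syy) = (480)²/(670·449.5) = 0.765029

0.765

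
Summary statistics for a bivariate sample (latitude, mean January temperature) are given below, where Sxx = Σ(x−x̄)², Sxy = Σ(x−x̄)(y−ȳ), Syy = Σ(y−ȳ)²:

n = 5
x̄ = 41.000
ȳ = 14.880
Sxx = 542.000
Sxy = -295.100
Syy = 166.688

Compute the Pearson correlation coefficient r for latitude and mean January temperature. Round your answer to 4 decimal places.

-0.9818

r = Sxy/√(Sxx·Syy) = -295.1/√(90344.896) = -295.1/300.574277 = -0.981787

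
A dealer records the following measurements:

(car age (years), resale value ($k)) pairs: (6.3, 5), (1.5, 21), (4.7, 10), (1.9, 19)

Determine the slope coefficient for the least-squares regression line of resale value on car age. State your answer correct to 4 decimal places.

n = 4, Σx = 14.4, Σy = 55, Σxy = 146.1, Σx² = 67.64
Sxx = Σx² − (Σx)²/n = 67.64 − 51.84 = 15.8
Sxy = Σxy − (Σx)(Σy)/n = 146.1 − 198 = -51.9
b = Sxy/Sxx = -51.9/15.8 = -3.284810

-3.2848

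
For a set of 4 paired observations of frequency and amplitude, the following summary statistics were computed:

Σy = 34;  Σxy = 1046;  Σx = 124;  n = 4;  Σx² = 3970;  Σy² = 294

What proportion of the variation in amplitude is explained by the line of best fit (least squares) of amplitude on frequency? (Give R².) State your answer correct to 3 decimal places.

0.102

Sxx = Σx² − (Σx)²/n = 3970 − 3844 = 126
Sxy = Σxy − (Σx)(Σy)/n = 1046 − 1054 = -8
Syy = Σy² − (Σy)²/n = 294 − 289 = 5
R² = Sxy²/(Sxx·Syy) = (-8)²/(126·5) = 0.101587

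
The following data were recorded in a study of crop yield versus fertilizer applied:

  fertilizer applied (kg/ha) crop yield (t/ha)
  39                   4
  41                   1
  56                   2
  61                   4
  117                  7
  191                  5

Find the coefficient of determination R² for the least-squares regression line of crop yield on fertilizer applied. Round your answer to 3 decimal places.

n = 6, Σx = 505, Σy = 23, Σxy = 2327, Σx² = 60229, Σy² = 111
Sxx = Σx² − (Σx)²/n = 60229 − 42504.166667 = 17724.833333
Sxy = Σxy − (Σx)(Σy)/n = 2327 − 1935.833333 = 391.166667
Syy = Σy² − (Σy)²/n = 111 − 88.166667 = 22.833333
R² = Sxy²/(Sxx·Syy) = (391.166667)²/(17724.833333·22.833333) = 0.378070

0.378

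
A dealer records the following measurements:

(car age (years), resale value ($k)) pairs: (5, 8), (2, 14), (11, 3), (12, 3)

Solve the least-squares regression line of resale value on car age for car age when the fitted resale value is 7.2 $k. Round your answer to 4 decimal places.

7.3110

n = 4, Σx = 30, Σy = 28, Σxy = 137, Σx² = 294
Sxx = Σx² − (Σx)²/n = 294 − 225 = 69
Sxy = Σxy − (Σx)(Σy)/n = 137 − 210 = -73
b = Sxy/Sxx = -73/69 = -1.057971
a = ȳ − b·x̄ = 7 − (-1.057971)·7.5 = 14.934783
Set a + b·x = 7.2: x = (7.2 − 14.934783) / (-1.057971) = 7.310959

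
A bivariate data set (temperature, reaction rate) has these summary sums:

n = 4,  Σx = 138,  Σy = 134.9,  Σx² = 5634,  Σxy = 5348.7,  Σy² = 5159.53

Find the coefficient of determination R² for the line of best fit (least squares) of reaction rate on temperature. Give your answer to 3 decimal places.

Sxx = Σx² − (Σx)²/n = 5634 − 4761 = 873
Sxy = Σxy − (Σx)(Σy)/n = 5348.7 − 4654.05 = 694.65
Syy = Σy² − (Σy)²/n = 5159.53 − 4549.5025 = 610.0275
R² = Sxy²/(Sxx·Syy) = (694.65)²/(873·610.0275) = 0.906084

0.906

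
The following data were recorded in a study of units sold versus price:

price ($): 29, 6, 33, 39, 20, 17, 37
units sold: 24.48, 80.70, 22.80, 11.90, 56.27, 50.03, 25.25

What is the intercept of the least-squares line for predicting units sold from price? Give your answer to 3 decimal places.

n = 7, Σx = 181, Σy = 271.43, Σxy = 5320.78, Σx² = 5545
Sxx = Σx² − (Σx)²/n = 5545 − 4680.142857 = 864.857143
Sxy = Σxy − (Σx)(Σy)/n = 5320.78 − 7018.404286 = -1697.624286
b = Sxy/Sxx = -1697.624286/864.857143 = -1.962896
a = ȳ − b·x̄ = 38.775714 − (-1.962896)·25.857143 = 89.530586

89.531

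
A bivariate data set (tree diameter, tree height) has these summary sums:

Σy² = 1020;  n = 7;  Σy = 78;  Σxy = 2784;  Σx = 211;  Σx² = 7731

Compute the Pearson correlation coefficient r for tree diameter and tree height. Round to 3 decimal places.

Sxx = Σx² − (Σx)²/n = 7731 − 6360.142857 = 1370.857143
Sxy = Σxy − (Σx)(Σy)/n = 2784 − 2351.142857 = 432.857143
Syy = Σy² − (Σy)²/n = 1020 − 869.142857 = 150.857143
r = Sxy/√(Sxx·Syy) = 432.857143/√(206803.591837) = 432.857143/454.756629 = 0.951844

0.952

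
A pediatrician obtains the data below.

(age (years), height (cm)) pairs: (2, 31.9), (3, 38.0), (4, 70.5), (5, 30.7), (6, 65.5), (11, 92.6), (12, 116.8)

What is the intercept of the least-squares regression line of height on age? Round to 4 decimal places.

17.2807

n = 7, Σx = 43, Σy = 446, Σxy = 3426.5, Σx² = 355
Sxx = Σx² − (Σx)²/n = 355 − 264.142857 = 90.857143
Sxy = Σxy − (Σx)(Σy)/n = 3426.5 − 2739.714286 = 686.785714
b = Sxy/Sxx = 686.785714/90.857143 = 7.558962
a = ȳ − b·x̄ = 63.714286 − 7.558962·6.142857 = 17.280660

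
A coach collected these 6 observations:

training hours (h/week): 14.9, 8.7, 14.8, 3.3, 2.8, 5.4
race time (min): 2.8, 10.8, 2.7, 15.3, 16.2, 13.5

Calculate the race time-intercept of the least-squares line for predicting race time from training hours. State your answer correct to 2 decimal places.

n = 6, Σx = 49.9, Σy = 61.3, Σxy = 344.39, Σx² = 564.63
Sxx = Σx² − (Σx)²/n = 564.63 − 415.001667 = 149.628333
Sxy = Σxy − (Σx)(Σy)/n = 344.39 − 509.811667 = -165.421667
b = Sxy/Sxx = -165.421667/149.628333 = -1.105550
a = ȳ − b·x̄ = 10.216667 − (-1.105550)·8.316667 = 19.411161

19.41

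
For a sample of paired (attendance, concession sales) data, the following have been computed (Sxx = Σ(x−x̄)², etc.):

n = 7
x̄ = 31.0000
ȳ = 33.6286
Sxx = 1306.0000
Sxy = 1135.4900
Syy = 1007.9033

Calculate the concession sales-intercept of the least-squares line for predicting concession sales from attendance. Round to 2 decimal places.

b = Sxy/Sxx = 1135.49/1306 = 0.869441
a = ȳ − b·x̄ = 33.6286 − 0.869441·31 = 6.675928

6.68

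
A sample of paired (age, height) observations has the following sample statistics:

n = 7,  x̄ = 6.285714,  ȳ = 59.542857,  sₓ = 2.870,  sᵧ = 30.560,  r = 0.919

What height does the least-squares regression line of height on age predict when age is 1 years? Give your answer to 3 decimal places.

b = r · sᵧ/sₓ = 0.919 · 30.56/2.87 = 9.785589
a = ȳ − b·x̄ = 59.542857 − 9.785589·6.285714 = -1.966556
ŷ(1) = a + b·1 = -1.966556 + 9.785589·1 = 7.819033

7.819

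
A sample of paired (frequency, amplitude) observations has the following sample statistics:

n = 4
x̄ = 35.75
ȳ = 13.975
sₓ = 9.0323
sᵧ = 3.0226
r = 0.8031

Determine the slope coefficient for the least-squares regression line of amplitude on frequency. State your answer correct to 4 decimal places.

b = r · sᵧ/sₓ = 0.8031 · 3.0226/9.0323 = 0.268752

0.2688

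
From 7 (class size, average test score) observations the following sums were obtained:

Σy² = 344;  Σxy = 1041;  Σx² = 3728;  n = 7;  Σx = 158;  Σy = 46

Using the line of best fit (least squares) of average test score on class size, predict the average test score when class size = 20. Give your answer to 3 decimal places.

6.528

Sxx = Σx² − (Σx)²/n = 3728 − 3566.285714 = 161.714286
Sxy = Σxy − (Σx)(Σy)/n = 1041 − 1038.285714 = 2.714286
b = Sxy/Sxx = 2.714286/161.714286 = 0.016784
a = ȳ − b·x̄ = 6.571429 − 0.016784·22.571429 = 6.192580
ŷ(20) = a + b·20 = 6.192580 + 0.016784·20 = 6.528269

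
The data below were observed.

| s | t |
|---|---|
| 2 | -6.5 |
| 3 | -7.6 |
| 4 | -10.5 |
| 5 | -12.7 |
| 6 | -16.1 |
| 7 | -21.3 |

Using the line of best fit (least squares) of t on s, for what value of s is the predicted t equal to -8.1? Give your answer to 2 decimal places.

3.00

n = 6, Σx = 27, Σy = -74.7, Σxy = -387, Σx² = 139
Sxx = Σx² − (Σx)²/n = 139 − 121.5 = 17.5
Sxy = Σxy − (Σx)(Σy)/n = -387 − (-336.15) = -50.85
b = Sxy/Sxx = -50.85/17.5 = -2.905714
a = ȳ − b·x̄ = -12.45 − (-2.905714)·4.5 = 0.625714
Set a + b·x = -8.1: x = (-8.1 − 0.625714) / (-2.905714) = 3.002950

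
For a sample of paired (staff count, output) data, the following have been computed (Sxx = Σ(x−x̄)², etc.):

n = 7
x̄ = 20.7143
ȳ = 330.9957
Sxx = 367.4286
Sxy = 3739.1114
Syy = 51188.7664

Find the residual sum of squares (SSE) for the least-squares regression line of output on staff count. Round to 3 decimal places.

13137.961

b = Sxy/Sxx = 3739.1114/367.4286 = 10.176430
SSE = Syy − b·Sxy = 51188.7664 − 10.176430·3739.1114 = 13137.961260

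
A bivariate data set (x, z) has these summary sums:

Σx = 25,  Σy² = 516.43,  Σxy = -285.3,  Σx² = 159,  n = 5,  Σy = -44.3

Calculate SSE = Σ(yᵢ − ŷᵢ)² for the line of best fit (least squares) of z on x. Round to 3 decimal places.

4.213

Sxx = Σx² − (Σx)²/n = 159 − 125 = 34
Sxy = Σxy − (Σx)(Σy)/n = -285.3 − (-221.5) = -63.8
Syy = Σy² − (Σy)²/n = 516.43 − 392.498 = 123.932
b = Sxy/Sxx = -63.8/34 = -1.876471
SSE = Syy − b·Sxy = 123.932 − (-1.876471)·(-63.8) = 4.213176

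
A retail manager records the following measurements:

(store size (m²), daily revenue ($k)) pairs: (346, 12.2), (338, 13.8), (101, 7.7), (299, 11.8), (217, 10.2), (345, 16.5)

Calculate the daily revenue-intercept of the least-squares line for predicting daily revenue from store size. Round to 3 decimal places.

n = 6, Σx = 1646, Σy = 72.2, Σxy = 21097.4, Σx² = 499676
Sxx = Σx² − (Σx)²/n = 499676 − 451552.666667 = 48123.333333
Sxy = Σxy − (Σx)(Σy)/n = 21097.4 − 19806.866667 = 1290.533333
b = Sxy/Sxx = 1290.533333/48123.333333 = 0.026817
a = ȳ − b·x̄ = 12.033333 − 0.026817·274.333333 = 4.676480

4.676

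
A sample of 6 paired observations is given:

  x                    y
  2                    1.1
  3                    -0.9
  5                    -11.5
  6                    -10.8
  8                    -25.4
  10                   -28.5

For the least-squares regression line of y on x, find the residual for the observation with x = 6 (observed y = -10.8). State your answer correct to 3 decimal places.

3.193

n = 6, Σx = 34, Σy = -76, Σxy = -611, Σx² = 238
Sxx = Σx² − (Σx)²/n = 238 − 192.666667 = 45.333333
Sxy = Σxy − (Σx)(Σy)/n = -611 − (-430.666667) = -180.333333
b = Sxy/Sxx = -180.333333/45.333333 = -3.977941
a = ȳ − b·x̄ = -12.666667 − (-3.977941)·5.666667 = 9.875
ŷ(6) = 9.875 + (-3.977941)·6 = -13.992647
residual = y − ŷ = -10.8 − (-13.992647) = 3.192647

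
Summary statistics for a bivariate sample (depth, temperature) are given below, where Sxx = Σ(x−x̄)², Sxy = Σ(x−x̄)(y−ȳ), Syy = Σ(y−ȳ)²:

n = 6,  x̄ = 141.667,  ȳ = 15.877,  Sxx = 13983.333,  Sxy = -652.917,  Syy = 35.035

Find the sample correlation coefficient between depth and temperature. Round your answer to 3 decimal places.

-0.933

r = Sxy/√(Sxx·Syy) = -652.917/√(489906.071655) = -652.917/699.932905 = -0.932828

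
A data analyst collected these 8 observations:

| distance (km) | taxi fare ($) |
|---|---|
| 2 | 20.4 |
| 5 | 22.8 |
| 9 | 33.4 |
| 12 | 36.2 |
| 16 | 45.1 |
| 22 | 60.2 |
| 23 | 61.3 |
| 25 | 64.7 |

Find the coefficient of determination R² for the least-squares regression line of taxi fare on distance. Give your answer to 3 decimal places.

n = 8, Σx = 114, Σy = 344.1, Σxy = 5963.2, Σx² = 2148, Σy² = 16963.83
Sxx = Σx² − (Σx)²/n = 2148 − 1624.5 = 523.5
Sxy = Σxy − (Σx)(Σy)/n = 5963.2 − 4903.425 = 1059.775
Syy = Σy² − (Σy)²/n = 16963.83 − 14800.60125 = 2163.22875
R² = Sxy²/(Sxx·Syy) = (1059.775)²/(523.5·2163.22875) = 0.991764

0.992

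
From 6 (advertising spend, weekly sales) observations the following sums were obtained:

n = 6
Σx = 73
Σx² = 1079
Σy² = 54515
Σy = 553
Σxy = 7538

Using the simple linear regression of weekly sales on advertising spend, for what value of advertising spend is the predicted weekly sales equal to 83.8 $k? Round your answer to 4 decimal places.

10.1951

Sxx = Σx² − (Σx)²/n = 1079 − 888.166667 = 190.833333
Sxy = Σxy − (Σx)(Σy)/n = 7538 − 6728.166667 = 809.833333
b = Sxy/Sxx = 809.833333/190.833333 = 4.243668
a = ȳ − b·x̄ = 92.166667 − 4.243668·12.166667 = 40.535371
Set a + b·x = 83.8: x = (83.8 − 40.535371) / 4.243668 = 10.195102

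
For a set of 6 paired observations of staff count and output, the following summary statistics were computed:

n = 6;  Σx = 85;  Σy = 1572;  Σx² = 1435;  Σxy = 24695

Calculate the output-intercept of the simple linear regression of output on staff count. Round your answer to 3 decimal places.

Sxx = Σx² − (Σx)²/n = 1435 − 1204.166667 = 230.833333
Sxy = Σxy − (Σx)(Σy)/n = 24695 − 22270 = 2425
b = Sxy/Sxx = 2425/230.833333 = 10.505415
a = ȳ − b·x̄ = 262 − 10.505415·14.166667 = 113.173285

113.173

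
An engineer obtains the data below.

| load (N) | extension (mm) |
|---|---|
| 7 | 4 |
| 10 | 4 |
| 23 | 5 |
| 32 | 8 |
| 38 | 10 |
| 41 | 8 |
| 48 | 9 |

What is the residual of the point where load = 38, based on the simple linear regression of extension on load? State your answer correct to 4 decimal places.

1.7502

n = 7, Σx = 199, Σy = 48, Σxy = 1579, Σx² = 7131
Sxx = Σx² − (Σx)²/n = 7131 − 5657.285714 = 1473.714286
Sxy = Σxy − (Σx)(Σy)/n = 1579 − 1364.571429 = 214.428571
b = Sxy/Sxx = 214.428571/1473.714286 = 0.145502
a = ȳ − b·x̄ = 6.857143 − 0.145502·28.428571 = 2.720725
ŷ(38) = 2.720725 + 0.145502·38 = 8.249806
residual = y − ŷ = 10 − 8.249806 = 1.750194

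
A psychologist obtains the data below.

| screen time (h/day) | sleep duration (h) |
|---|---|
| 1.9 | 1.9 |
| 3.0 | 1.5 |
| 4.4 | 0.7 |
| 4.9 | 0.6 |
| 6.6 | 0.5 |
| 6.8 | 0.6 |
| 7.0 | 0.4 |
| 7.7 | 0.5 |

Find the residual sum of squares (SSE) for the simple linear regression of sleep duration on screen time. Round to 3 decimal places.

0.382

n = 8, Σx = 42.3, Σy = 6.7, Σxy = 28.16, Σx² = 254.07, Σy² = 7.73
Sxx = Σx² − (Σx)²/n = 254.07 − 223.66125 = 30.40875
Sxy = Σxy − (Σx)(Σy)/n = 28.16 − 35.42625 = -7.26625
Syy = Σy² − (Σy)²/n = 7.73 − 5.61125 = 2.11875
b = Sxy/Sxx = -7.26625/30.40875 = -0.238953
SSE = Syy − b·Sxy = 2.11875 − (-0.238953)·(-7.26625) = 0.382461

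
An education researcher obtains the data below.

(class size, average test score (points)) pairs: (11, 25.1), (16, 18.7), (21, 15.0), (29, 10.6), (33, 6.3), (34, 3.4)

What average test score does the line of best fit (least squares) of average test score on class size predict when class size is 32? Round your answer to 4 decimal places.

6.4476

n = 6, Σx = 144, Σy = 79.1, Σxy = 1521.2, Σx² = 3904
Sxx = Σx² − (Σx)²/n = 3904 − 3456 = 448
Sxy = Σxy − (Σx)(Σy)/n = 1521.2 − 1898.4 = -377.2
b = Sxy/Sxx = -377.2/448 = -0.841964
a = ȳ − b·x̄ = 13.183333 − (-0.841964)·24 = 33.390476
ŷ(32) = a + b·32 = 33.390476 + (-0.841964)·32 = 6.447619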